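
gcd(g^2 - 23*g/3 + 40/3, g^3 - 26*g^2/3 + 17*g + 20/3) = g - 5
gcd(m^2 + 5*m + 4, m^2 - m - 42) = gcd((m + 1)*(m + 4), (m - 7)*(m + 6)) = 1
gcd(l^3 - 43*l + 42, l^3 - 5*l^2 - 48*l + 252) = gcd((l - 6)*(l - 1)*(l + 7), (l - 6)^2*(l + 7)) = l^2 + l - 42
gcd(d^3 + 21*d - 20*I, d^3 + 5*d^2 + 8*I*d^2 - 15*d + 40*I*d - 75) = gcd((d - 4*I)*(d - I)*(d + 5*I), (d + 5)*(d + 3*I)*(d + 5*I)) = d + 5*I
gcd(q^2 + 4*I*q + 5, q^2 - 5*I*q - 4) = q - I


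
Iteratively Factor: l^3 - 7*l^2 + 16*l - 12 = (l - 2)*(l^2 - 5*l + 6) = (l - 3)*(l - 2)*(l - 2)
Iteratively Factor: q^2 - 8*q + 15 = (q - 3)*(q - 5)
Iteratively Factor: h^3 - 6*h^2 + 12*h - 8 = (h - 2)*(h^2 - 4*h + 4) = (h - 2)^2*(h - 2)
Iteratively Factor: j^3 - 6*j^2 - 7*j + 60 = (j - 5)*(j^2 - j - 12) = (j - 5)*(j - 4)*(j + 3)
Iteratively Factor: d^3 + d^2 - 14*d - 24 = (d + 2)*(d^2 - d - 12) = (d + 2)*(d + 3)*(d - 4)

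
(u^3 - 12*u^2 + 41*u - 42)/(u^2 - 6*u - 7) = (u^2 - 5*u + 6)/(u + 1)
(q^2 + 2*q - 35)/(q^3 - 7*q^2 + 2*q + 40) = (q + 7)/(q^2 - 2*q - 8)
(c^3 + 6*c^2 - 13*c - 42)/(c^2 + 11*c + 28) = (c^2 - c - 6)/(c + 4)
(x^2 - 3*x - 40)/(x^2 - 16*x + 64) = (x + 5)/(x - 8)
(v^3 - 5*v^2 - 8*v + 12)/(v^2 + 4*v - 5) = (v^2 - 4*v - 12)/(v + 5)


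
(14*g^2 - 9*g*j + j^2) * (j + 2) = 14*g^2*j + 28*g^2 - 9*g*j^2 - 18*g*j + j^3 + 2*j^2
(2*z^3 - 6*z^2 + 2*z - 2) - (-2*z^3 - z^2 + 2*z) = 4*z^3 - 5*z^2 - 2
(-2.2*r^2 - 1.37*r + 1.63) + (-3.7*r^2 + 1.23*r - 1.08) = -5.9*r^2 - 0.14*r + 0.55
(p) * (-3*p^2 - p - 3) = -3*p^3 - p^2 - 3*p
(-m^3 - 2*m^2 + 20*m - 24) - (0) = -m^3 - 2*m^2 + 20*m - 24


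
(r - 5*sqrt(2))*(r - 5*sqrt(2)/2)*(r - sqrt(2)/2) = r^3 - 8*sqrt(2)*r^2 + 65*r/2 - 25*sqrt(2)/2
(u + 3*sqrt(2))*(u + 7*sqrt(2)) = u^2 + 10*sqrt(2)*u + 42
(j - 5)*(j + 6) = j^2 + j - 30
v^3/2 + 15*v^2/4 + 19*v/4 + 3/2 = (v/2 + 1/2)*(v + 1/2)*(v + 6)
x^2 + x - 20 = (x - 4)*(x + 5)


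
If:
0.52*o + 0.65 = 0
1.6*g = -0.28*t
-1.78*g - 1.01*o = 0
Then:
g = 0.71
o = -1.25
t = -4.05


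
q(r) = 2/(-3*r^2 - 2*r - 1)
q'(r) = 2*(6*r + 2)/(-3*r^2 - 2*r - 1)^2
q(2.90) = -0.06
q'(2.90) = 0.04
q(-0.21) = -2.81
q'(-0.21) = 2.92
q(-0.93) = -1.15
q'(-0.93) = -2.38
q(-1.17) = -0.72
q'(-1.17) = -1.31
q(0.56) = -0.65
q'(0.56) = 1.14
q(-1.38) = -0.51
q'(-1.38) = -0.80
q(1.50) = -0.19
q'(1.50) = 0.19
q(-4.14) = -0.05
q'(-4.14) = -0.02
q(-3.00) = -0.09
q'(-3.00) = -0.07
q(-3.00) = -0.09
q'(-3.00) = -0.07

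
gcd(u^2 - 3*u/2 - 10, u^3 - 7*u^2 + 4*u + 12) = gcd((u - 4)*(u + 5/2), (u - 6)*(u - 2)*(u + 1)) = 1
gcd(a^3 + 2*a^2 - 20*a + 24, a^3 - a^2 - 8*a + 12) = a^2 - 4*a + 4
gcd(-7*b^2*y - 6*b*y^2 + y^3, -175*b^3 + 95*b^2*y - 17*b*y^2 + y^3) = -7*b + y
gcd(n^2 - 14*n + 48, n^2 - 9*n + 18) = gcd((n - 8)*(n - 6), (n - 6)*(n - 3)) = n - 6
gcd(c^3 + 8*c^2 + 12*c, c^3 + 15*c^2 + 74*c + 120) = c + 6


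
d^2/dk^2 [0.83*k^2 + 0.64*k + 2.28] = 1.66000000000000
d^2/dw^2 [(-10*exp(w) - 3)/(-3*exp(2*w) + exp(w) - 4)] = (90*exp(4*w) + 138*exp(3*w) - 747*exp(2*w) - 101*exp(w) + 172)*exp(w)/(27*exp(6*w) - 27*exp(5*w) + 117*exp(4*w) - 73*exp(3*w) + 156*exp(2*w) - 48*exp(w) + 64)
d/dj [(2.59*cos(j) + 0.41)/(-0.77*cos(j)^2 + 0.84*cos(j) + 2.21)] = (1.9943*sin(j)^2 - 0.6314*cos(j) - 7.3738)*sin(j)/(-0.77*cos(j)^2 + 0.84*cos(j) + 2.21)^2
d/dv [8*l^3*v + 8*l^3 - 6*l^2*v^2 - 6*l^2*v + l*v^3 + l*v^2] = l*(8*l^2 - 12*l*v - 6*l + 3*v^2 + 2*v)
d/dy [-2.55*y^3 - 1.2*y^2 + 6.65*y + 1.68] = -7.65*y^2 - 2.4*y + 6.65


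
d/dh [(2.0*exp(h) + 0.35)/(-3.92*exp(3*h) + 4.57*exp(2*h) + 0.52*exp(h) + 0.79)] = (15.68*exp(3*h) - 5.024*exp(2*h) - 3.199*exp(h) + 1.398)*exp(h)/(15.3664*exp(6*h) - 35.8288*exp(5*h) + 16.8081*exp(4*h) - 1.4408*exp(3*h) + 7.491*exp(2*h) + 0.8216*exp(h) + 0.6241)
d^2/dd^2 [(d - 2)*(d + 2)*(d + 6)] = 6*d + 12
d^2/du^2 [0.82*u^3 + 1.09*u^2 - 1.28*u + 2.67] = 4.92*u + 2.18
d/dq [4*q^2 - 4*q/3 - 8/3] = 8*q - 4/3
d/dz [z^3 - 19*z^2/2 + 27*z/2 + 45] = 3*z^2 - 19*z + 27/2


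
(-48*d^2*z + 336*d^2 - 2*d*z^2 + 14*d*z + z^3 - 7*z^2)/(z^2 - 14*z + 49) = (-48*d^2 - 2*d*z + z^2)/(z - 7)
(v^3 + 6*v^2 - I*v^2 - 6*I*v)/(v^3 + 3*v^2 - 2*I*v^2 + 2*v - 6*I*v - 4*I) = v*(v^2 + v*(6 - I) - 6*I)/(v^3 + v^2*(3 - 2*I) + 2*v*(1 - 3*I) - 4*I)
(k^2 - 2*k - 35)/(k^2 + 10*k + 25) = (k - 7)/(k + 5)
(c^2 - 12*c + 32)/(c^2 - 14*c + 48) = (c - 4)/(c - 6)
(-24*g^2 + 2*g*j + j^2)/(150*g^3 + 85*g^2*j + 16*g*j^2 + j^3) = (-4*g + j)/(25*g^2 + 10*g*j + j^2)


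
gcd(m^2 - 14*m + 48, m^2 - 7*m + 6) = m - 6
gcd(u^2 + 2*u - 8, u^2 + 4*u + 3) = 1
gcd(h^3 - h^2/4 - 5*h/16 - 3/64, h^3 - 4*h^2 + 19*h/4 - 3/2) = 1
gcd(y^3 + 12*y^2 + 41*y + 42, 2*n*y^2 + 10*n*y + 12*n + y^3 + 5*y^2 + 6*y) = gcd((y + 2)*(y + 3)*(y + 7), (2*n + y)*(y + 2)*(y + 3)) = y^2 + 5*y + 6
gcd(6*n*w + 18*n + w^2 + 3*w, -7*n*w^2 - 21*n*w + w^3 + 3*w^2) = w + 3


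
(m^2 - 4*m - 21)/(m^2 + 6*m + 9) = (m - 7)/(m + 3)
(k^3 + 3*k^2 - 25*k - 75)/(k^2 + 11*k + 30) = (k^2 - 2*k - 15)/(k + 6)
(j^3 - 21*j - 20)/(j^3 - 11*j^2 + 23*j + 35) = (j + 4)/(j - 7)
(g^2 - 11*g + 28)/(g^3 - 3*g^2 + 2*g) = (g^2 - 11*g + 28)/(g*(g^2 - 3*g + 2))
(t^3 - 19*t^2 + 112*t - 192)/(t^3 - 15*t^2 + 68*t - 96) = (t - 8)/(t - 4)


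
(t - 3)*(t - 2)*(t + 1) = t^3 - 4*t^2 + t + 6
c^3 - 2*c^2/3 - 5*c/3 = c*(c - 5/3)*(c + 1)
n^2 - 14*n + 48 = (n - 8)*(n - 6)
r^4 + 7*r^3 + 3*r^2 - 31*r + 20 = (r - 1)^2*(r + 4)*(r + 5)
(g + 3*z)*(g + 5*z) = g^2 + 8*g*z + 15*z^2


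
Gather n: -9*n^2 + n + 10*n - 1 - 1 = -9*n^2 + 11*n - 2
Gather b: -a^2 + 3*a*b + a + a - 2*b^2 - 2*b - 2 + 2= -a^2 + 2*a - 2*b^2 + b*(3*a - 2)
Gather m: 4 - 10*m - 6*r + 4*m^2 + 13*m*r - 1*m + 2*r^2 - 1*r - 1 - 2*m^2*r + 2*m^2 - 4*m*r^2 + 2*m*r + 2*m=m^2*(6 - 2*r) + m*(-4*r^2 + 15*r - 9) + 2*r^2 - 7*r + 3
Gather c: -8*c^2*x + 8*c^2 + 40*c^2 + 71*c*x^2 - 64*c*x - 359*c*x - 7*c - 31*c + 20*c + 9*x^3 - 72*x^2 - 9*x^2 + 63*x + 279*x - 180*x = c^2*(48 - 8*x) + c*(71*x^2 - 423*x - 18) + 9*x^3 - 81*x^2 + 162*x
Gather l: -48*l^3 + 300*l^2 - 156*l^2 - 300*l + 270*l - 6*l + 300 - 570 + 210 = -48*l^3 + 144*l^2 - 36*l - 60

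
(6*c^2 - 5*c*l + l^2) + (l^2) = 6*c^2 - 5*c*l + 2*l^2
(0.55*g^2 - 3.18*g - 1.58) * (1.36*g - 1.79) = 0.748*g^3 - 5.3093*g^2 + 3.5434*g + 2.8282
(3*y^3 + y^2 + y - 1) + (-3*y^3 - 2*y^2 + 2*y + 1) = -y^2 + 3*y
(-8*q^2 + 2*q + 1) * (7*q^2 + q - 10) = -56*q^4 + 6*q^3 + 89*q^2 - 19*q - 10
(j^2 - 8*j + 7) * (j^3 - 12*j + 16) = j^5 - 8*j^4 - 5*j^3 + 112*j^2 - 212*j + 112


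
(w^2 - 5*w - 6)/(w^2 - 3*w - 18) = (w + 1)/(w + 3)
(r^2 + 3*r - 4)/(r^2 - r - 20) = (r - 1)/(r - 5)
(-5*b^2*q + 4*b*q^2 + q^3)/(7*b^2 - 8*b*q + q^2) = q*(5*b + q)/(-7*b + q)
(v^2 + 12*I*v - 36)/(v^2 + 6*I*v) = (v + 6*I)/v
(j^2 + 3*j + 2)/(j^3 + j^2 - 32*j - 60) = (j + 1)/(j^2 - j - 30)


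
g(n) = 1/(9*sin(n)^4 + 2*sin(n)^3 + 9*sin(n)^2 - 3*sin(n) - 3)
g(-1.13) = 0.09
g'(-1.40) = 0.04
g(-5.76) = -0.69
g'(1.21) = -0.15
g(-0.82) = 0.17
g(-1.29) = 0.07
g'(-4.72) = -0.00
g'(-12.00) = -12.68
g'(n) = (-36*sin(n)^3*cos(n) - 6*sin(n)^2*cos(n) - 18*sin(n)*cos(n) + 3*cos(n))/(9*sin(n)^4 + 2*sin(n)^3 + 9*sin(n)^2 - 3*sin(n) - 3)^2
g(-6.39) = -0.39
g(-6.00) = -0.33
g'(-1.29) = 0.07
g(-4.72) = 0.07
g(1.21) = 0.09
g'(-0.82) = 0.55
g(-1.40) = 0.07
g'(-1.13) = 0.13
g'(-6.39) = 0.73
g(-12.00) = -1.04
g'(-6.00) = -0.34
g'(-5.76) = -4.99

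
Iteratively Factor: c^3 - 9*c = (c + 3)*(c^2 - 3*c) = c*(c + 3)*(c - 3)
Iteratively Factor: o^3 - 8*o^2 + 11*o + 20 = (o - 5)*(o^2 - 3*o - 4) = (o - 5)*(o - 4)*(o + 1)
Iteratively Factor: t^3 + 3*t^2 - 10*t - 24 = (t - 3)*(t^2 + 6*t + 8) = (t - 3)*(t + 4)*(t + 2)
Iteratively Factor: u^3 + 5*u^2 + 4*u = (u + 1)*(u^2 + 4*u) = (u + 1)*(u + 4)*(u)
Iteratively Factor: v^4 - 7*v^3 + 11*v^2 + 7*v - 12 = (v - 1)*(v^3 - 6*v^2 + 5*v + 12) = (v - 4)*(v - 1)*(v^2 - 2*v - 3) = (v - 4)*(v - 3)*(v - 1)*(v + 1)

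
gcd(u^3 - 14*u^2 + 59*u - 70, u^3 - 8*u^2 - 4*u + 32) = u - 2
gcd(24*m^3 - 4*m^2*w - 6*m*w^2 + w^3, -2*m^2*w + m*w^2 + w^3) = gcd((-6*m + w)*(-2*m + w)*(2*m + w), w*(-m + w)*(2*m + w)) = 2*m + w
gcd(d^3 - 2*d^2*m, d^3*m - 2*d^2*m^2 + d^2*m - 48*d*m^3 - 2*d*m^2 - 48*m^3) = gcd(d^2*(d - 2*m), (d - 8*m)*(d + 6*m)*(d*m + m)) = 1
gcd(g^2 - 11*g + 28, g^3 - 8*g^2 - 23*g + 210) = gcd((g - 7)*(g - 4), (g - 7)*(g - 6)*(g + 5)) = g - 7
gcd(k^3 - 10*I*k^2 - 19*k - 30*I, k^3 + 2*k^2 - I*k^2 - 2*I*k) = 1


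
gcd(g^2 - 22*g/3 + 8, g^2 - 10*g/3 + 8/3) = g - 4/3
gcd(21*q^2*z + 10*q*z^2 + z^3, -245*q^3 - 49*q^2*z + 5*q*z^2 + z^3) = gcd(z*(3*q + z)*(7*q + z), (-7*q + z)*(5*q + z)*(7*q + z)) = 7*q + z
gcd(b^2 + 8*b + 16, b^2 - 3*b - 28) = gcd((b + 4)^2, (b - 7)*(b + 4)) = b + 4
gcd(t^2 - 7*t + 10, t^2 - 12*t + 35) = t - 5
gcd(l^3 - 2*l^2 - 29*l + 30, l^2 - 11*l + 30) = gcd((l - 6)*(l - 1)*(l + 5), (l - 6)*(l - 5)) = l - 6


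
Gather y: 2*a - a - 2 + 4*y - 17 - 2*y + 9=a + 2*y - 10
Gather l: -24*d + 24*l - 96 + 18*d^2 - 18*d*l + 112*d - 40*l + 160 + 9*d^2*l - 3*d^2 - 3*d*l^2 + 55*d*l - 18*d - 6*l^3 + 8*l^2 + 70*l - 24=15*d^2 + 70*d - 6*l^3 + l^2*(8 - 3*d) + l*(9*d^2 + 37*d + 54) + 40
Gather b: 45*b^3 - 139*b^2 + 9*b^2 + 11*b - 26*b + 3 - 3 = 45*b^3 - 130*b^2 - 15*b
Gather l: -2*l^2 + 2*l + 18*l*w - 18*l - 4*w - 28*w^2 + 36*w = -2*l^2 + l*(18*w - 16) - 28*w^2 + 32*w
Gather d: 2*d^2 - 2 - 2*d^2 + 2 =0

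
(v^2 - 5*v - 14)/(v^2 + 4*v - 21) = (v^2 - 5*v - 14)/(v^2 + 4*v - 21)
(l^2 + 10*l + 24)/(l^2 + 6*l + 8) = (l + 6)/(l + 2)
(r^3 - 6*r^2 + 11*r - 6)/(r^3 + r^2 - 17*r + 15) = (r - 2)/(r + 5)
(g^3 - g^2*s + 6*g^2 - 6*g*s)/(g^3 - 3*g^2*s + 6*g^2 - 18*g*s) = (-g + s)/(-g + 3*s)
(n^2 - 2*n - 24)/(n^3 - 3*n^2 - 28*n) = (n - 6)/(n*(n - 7))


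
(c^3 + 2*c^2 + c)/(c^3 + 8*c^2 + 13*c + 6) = c/(c + 6)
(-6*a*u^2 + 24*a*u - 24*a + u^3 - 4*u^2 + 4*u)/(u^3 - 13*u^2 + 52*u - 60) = (-6*a*u + 12*a + u^2 - 2*u)/(u^2 - 11*u + 30)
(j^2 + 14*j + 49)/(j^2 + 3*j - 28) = (j + 7)/(j - 4)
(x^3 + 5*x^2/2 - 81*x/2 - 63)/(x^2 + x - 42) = x + 3/2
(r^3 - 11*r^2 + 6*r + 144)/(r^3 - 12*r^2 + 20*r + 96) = (r + 3)/(r + 2)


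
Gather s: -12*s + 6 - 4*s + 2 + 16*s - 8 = 0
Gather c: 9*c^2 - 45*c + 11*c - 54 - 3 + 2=9*c^2 - 34*c - 55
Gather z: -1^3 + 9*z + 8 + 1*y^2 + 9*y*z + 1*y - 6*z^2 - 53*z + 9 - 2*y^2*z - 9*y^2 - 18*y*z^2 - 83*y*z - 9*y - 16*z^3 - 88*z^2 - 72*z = -8*y^2 - 8*y - 16*z^3 + z^2*(-18*y - 94) + z*(-2*y^2 - 74*y - 116) + 16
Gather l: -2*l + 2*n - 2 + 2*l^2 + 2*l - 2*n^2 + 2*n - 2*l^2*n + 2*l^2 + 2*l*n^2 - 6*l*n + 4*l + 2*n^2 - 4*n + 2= l^2*(4 - 2*n) + l*(2*n^2 - 6*n + 4)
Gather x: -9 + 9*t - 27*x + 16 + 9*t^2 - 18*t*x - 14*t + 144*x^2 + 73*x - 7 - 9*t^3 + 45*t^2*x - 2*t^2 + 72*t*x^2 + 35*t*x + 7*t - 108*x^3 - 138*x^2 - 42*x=-9*t^3 + 7*t^2 + 2*t - 108*x^3 + x^2*(72*t + 6) + x*(45*t^2 + 17*t + 4)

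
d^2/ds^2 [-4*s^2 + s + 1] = -8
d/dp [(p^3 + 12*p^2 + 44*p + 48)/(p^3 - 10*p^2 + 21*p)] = 2*(-11*p^4 - 23*p^3 + 274*p^2 + 480*p - 504)/(p^2*(p^4 - 20*p^3 + 142*p^2 - 420*p + 441))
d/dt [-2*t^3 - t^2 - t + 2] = -6*t^2 - 2*t - 1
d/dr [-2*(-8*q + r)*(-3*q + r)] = 22*q - 4*r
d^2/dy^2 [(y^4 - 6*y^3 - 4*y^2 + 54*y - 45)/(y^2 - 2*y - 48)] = 2*(y^6 - 6*y^5 - 132*y^4 + 502*y^3 + 11385*y^2 - 33426*y - 16740)/(y^6 - 6*y^5 - 132*y^4 + 568*y^3 + 6336*y^2 - 13824*y - 110592)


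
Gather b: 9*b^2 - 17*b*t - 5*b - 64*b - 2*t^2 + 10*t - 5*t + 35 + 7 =9*b^2 + b*(-17*t - 69) - 2*t^2 + 5*t + 42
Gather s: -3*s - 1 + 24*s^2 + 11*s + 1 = 24*s^2 + 8*s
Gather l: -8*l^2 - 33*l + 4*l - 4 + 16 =-8*l^2 - 29*l + 12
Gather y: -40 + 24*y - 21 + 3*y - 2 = 27*y - 63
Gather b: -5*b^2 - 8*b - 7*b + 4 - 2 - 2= -5*b^2 - 15*b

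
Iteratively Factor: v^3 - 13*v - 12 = (v + 1)*(v^2 - v - 12) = (v + 1)*(v + 3)*(v - 4)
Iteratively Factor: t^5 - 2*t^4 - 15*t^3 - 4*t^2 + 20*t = (t + 2)*(t^4 - 4*t^3 - 7*t^2 + 10*t) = t*(t + 2)*(t^3 - 4*t^2 - 7*t + 10) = t*(t + 2)^2*(t^2 - 6*t + 5) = t*(t - 5)*(t + 2)^2*(t - 1)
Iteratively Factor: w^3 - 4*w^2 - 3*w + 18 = (w - 3)*(w^2 - w - 6) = (w - 3)^2*(w + 2)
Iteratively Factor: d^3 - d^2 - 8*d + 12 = (d - 2)*(d^2 + d - 6) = (d - 2)*(d + 3)*(d - 2)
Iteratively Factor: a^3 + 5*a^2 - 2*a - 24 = (a + 4)*(a^2 + a - 6) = (a - 2)*(a + 4)*(a + 3)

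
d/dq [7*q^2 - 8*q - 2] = 14*q - 8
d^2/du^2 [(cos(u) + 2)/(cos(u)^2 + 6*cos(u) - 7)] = (-9*(1 - cos(2*u))^2*cos(u)/4 - (1 - cos(2*u))^2/2 - 151*cos(u)/2 - 81*cos(2*u) - 21*cos(3*u) + cos(5*u)/2 + 177)/((cos(u) - 1)^3*(cos(u) + 7)^3)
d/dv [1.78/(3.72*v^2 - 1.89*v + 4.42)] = (3.3642 - 13.2432*v)/(3.72*v^2 - 1.89*v + 4.42)^2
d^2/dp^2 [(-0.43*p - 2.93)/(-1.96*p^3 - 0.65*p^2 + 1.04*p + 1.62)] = (9.911328*p^5 + 138.357576*p^4 + 61.841494*p^3 - 12.02349*p^2 + 46.652676*p + 11.059828)/(7.529536*p^9 + 7.49112*p^8 - 9.501492*p^7 - 26.345311*p^6 - 7.341672*p^5 + 19.869018*p^4 + 20.877328*p^3 - 0.138996*p^2 - 8.188128*p - 4.251528)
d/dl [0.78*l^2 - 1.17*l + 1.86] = 1.56*l - 1.17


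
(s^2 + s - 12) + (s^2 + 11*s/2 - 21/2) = 2*s^2 + 13*s/2 - 45/2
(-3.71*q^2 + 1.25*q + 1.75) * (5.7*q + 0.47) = -21.147*q^3 + 5.3813*q^2 + 10.5625*q + 0.8225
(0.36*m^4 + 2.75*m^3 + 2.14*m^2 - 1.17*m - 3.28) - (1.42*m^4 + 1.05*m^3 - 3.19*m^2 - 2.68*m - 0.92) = -1.06*m^4 + 1.7*m^3 + 5.33*m^2 + 1.51*m - 2.36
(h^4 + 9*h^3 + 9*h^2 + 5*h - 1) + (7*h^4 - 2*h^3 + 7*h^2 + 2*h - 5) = 8*h^4 + 7*h^3 + 16*h^2 + 7*h - 6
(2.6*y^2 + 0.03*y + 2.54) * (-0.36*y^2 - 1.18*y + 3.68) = -0.936*y^4 - 3.0788*y^3 + 8.6182*y^2 - 2.8868*y + 9.3472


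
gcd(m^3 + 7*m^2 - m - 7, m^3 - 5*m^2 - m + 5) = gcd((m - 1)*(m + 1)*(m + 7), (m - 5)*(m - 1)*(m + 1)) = m^2 - 1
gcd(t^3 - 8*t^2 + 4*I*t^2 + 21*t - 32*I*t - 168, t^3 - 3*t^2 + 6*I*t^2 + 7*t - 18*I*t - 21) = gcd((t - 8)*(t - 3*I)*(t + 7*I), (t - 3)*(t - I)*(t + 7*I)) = t + 7*I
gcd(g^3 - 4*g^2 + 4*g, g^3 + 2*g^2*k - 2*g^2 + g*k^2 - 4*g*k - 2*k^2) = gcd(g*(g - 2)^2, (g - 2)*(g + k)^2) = g - 2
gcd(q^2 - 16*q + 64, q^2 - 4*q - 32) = q - 8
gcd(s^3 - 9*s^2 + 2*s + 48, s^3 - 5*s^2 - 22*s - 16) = s^2 - 6*s - 16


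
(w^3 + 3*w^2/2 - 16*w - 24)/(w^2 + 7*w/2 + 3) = (w^2 - 16)/(w + 2)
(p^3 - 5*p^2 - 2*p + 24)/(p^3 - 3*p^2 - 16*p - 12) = (p^2 - 7*p + 12)/(p^2 - 5*p - 6)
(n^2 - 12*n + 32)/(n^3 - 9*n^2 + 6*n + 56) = (n - 8)/(n^2 - 5*n - 14)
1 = 1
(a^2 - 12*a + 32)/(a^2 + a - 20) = (a - 8)/(a + 5)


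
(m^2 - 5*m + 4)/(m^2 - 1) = (m - 4)/(m + 1)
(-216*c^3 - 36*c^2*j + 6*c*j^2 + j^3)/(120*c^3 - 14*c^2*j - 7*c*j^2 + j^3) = (-36*c^2 - 12*c*j - j^2)/(20*c^2 + c*j - j^2)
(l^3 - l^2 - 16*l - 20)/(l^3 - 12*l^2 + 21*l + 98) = (l^2 - 3*l - 10)/(l^2 - 14*l + 49)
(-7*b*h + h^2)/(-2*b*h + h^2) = (7*b - h)/(2*b - h)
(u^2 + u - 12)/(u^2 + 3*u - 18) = (u + 4)/(u + 6)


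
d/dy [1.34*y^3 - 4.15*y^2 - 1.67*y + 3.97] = 4.02*y^2 - 8.3*y - 1.67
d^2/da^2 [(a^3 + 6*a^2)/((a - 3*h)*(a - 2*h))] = 2*h*(19*a^3*h + 30*a^3 - 90*a^2*h^2 - 108*a^2*h + 108*a*h^3 + 216*h^3)/(a^6 - 15*a^5*h + 93*a^4*h^2 - 305*a^3*h^3 + 558*a^2*h^4 - 540*a*h^5 + 216*h^6)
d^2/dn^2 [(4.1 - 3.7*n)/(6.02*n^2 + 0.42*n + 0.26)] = (-(3.7*n - 4.1)*(12.04*n + 0.42)*(24.08*n + 0.84) + (133.644*n - 46.256)*(6.02*n^2 + 0.42*n + 0.26))/(6.02*n^2 + 0.42*n + 0.26)^3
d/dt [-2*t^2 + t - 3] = 1 - 4*t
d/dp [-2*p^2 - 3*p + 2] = -4*p - 3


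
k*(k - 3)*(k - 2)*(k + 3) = k^4 - 2*k^3 - 9*k^2 + 18*k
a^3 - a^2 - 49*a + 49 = (a - 7)*(a - 1)*(a + 7)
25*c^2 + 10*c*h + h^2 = (5*c + h)^2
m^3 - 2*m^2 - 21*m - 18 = (m - 6)*(m + 1)*(m + 3)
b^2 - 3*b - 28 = (b - 7)*(b + 4)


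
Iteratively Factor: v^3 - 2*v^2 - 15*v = (v)*(v^2 - 2*v - 15) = v*(v + 3)*(v - 5)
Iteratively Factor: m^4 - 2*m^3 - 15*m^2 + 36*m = (m + 4)*(m^3 - 6*m^2 + 9*m) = (m - 3)*(m + 4)*(m^2 - 3*m) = (m - 3)^2*(m + 4)*(m)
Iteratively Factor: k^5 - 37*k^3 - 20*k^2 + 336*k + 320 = (k + 4)*(k^4 - 4*k^3 - 21*k^2 + 64*k + 80) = (k + 4)^2*(k^3 - 8*k^2 + 11*k + 20) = (k + 1)*(k + 4)^2*(k^2 - 9*k + 20) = (k - 5)*(k + 1)*(k + 4)^2*(k - 4)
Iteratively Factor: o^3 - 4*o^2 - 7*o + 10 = (o - 5)*(o^2 + o - 2) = (o - 5)*(o - 1)*(o + 2)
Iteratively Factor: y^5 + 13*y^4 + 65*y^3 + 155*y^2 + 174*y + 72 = (y + 4)*(y^4 + 9*y^3 + 29*y^2 + 39*y + 18) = (y + 3)*(y + 4)*(y^3 + 6*y^2 + 11*y + 6) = (y + 2)*(y + 3)*(y + 4)*(y^2 + 4*y + 3) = (y + 2)*(y + 3)^2*(y + 4)*(y + 1)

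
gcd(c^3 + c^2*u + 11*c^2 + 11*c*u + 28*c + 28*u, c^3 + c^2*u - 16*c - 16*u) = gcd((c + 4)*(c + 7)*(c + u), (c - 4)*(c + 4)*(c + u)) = c^2 + c*u + 4*c + 4*u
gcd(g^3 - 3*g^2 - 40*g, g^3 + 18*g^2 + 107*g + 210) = g + 5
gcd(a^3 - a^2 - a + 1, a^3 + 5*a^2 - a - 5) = a^2 - 1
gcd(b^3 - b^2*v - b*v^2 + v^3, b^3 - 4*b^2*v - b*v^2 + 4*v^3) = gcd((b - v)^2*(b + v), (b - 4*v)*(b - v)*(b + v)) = -b^2 + v^2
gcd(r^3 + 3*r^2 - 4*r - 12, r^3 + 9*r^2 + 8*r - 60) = r - 2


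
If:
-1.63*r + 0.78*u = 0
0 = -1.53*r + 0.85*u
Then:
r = 0.00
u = 0.00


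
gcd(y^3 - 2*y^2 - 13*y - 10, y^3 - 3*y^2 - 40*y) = 1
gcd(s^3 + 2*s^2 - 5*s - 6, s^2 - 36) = 1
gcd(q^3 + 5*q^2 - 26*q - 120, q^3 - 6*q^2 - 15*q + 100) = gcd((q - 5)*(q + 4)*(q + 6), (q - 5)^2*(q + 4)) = q^2 - q - 20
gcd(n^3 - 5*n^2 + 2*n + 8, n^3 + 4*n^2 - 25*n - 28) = n^2 - 3*n - 4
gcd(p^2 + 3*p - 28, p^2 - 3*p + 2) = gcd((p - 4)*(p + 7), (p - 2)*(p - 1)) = 1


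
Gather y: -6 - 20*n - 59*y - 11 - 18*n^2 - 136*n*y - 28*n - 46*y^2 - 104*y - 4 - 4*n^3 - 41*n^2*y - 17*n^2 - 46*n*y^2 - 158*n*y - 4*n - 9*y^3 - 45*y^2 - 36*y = -4*n^3 - 35*n^2 - 52*n - 9*y^3 + y^2*(-46*n - 91) + y*(-41*n^2 - 294*n - 199) - 21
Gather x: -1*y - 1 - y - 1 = -2*y - 2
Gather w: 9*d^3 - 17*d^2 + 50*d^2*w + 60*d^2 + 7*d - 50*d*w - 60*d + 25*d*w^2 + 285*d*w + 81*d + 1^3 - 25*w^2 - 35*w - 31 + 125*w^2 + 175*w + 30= 9*d^3 + 43*d^2 + 28*d + w^2*(25*d + 100) + w*(50*d^2 + 235*d + 140)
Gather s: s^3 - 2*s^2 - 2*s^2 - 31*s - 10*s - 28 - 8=s^3 - 4*s^2 - 41*s - 36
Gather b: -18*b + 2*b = -16*b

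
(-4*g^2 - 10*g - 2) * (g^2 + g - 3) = -4*g^4 - 14*g^3 + 28*g + 6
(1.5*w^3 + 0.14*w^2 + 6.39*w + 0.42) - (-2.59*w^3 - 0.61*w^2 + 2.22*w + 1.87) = 4.09*w^3 + 0.75*w^2 + 4.17*w - 1.45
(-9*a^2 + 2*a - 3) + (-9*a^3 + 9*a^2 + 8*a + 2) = -9*a^3 + 10*a - 1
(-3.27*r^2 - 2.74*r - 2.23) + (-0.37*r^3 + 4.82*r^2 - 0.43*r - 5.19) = -0.37*r^3 + 1.55*r^2 - 3.17*r - 7.42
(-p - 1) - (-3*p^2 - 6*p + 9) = 3*p^2 + 5*p - 10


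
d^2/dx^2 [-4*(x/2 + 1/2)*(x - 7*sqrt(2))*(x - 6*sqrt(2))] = -12*x - 4 + 52*sqrt(2)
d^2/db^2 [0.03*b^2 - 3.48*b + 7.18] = 0.0600000000000000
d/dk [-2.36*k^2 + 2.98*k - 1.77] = 2.98 - 4.72*k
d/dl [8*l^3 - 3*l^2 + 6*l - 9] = 24*l^2 - 6*l + 6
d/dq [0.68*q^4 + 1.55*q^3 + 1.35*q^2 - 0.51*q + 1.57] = 2.72*q^3 + 4.65*q^2 + 2.7*q - 0.51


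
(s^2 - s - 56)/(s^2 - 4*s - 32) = (s + 7)/(s + 4)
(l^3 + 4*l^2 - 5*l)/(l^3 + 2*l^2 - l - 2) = l*(l + 5)/(l^2 + 3*l + 2)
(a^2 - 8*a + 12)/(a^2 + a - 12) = (a^2 - 8*a + 12)/(a^2 + a - 12)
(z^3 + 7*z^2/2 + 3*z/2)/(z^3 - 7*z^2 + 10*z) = (2*z^2 + 7*z + 3)/(2*(z^2 - 7*z + 10))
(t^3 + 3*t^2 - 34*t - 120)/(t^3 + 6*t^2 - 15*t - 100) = (t^2 - 2*t - 24)/(t^2 + t - 20)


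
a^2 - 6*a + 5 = (a - 5)*(a - 1)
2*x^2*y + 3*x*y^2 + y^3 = y*(x + y)*(2*x + y)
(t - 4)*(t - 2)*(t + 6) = t^3 - 28*t + 48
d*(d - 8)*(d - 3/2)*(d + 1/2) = d^4 - 9*d^3 + 29*d^2/4 + 6*d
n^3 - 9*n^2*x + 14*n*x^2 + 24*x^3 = (n - 6*x)*(n - 4*x)*(n + x)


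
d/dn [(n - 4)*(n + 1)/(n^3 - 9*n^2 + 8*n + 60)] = (-n^4 + 6*n^3 - 7*n^2 + 48*n - 148)/(n^6 - 18*n^5 + 97*n^4 - 24*n^3 - 1016*n^2 + 960*n + 3600)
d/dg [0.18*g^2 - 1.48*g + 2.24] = 0.36*g - 1.48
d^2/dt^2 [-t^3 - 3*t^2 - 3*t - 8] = -6*t - 6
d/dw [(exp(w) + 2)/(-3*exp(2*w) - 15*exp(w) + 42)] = ((exp(w) + 2)*(2*exp(w) + 5) - exp(2*w) - 5*exp(w) + 14)*exp(w)/(3*(exp(2*w) + 5*exp(w) - 14)^2)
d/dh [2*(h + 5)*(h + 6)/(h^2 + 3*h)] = 4*(-4*h^2 - 30*h - 45)/(h^2*(h^2 + 6*h + 9))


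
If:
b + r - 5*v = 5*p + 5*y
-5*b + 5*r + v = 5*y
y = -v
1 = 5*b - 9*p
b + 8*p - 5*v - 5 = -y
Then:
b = 13/14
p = 17/42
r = 23/21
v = -5/36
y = 5/36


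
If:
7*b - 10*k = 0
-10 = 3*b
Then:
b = -10/3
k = -7/3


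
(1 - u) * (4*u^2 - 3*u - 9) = -4*u^3 + 7*u^2 + 6*u - 9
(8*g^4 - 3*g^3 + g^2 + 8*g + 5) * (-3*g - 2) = -24*g^5 - 7*g^4 + 3*g^3 - 26*g^2 - 31*g - 10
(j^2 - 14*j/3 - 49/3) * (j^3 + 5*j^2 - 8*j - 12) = j^5 + j^4/3 - 143*j^3/3 - 169*j^2/3 + 560*j/3 + 196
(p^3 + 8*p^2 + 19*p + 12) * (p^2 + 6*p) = p^5 + 14*p^4 + 67*p^3 + 126*p^2 + 72*p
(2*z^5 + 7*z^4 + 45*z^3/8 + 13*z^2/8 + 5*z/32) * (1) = 2*z^5 + 7*z^4 + 45*z^3/8 + 13*z^2/8 + 5*z/32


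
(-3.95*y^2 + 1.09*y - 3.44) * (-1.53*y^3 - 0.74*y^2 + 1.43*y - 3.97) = 6.0435*y^5 + 1.2553*y^4 - 1.1919*y^3 + 19.7858*y^2 - 9.2465*y + 13.6568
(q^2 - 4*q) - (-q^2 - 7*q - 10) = 2*q^2 + 3*q + 10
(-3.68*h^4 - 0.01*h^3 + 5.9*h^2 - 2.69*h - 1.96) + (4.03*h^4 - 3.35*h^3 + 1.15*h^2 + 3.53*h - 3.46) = 0.35*h^4 - 3.36*h^3 + 7.05*h^2 + 0.84*h - 5.42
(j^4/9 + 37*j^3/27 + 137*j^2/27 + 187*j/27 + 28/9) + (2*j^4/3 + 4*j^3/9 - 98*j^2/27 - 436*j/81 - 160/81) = 7*j^4/9 + 49*j^3/27 + 13*j^2/9 + 125*j/81 + 92/81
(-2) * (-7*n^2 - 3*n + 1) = 14*n^2 + 6*n - 2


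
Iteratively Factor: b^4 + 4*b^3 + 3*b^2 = (b)*(b^3 + 4*b^2 + 3*b) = b*(b + 1)*(b^2 + 3*b) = b*(b + 1)*(b + 3)*(b)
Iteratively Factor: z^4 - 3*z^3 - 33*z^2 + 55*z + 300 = (z + 3)*(z^3 - 6*z^2 - 15*z + 100) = (z - 5)*(z + 3)*(z^2 - z - 20) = (z - 5)*(z + 3)*(z + 4)*(z - 5)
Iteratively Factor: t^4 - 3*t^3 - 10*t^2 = (t)*(t^3 - 3*t^2 - 10*t) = t*(t - 5)*(t^2 + 2*t) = t*(t - 5)*(t + 2)*(t)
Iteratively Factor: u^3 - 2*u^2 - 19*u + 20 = (u - 5)*(u^2 + 3*u - 4) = (u - 5)*(u - 1)*(u + 4)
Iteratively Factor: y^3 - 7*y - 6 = (y + 2)*(y^2 - 2*y - 3) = (y + 1)*(y + 2)*(y - 3)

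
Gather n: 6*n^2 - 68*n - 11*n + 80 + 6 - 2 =6*n^2 - 79*n + 84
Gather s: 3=3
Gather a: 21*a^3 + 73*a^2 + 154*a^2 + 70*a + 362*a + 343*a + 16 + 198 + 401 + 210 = 21*a^3 + 227*a^2 + 775*a + 825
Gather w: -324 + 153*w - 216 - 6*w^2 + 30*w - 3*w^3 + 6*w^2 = -3*w^3 + 183*w - 540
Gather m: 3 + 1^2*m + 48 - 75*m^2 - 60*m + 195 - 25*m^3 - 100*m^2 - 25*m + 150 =-25*m^3 - 175*m^2 - 84*m + 396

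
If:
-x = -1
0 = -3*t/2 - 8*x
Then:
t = -16/3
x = 1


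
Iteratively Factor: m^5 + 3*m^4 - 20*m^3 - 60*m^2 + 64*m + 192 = (m + 4)*(m^4 - m^3 - 16*m^2 + 4*m + 48) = (m - 4)*(m + 4)*(m^3 + 3*m^2 - 4*m - 12) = (m - 4)*(m - 2)*(m + 4)*(m^2 + 5*m + 6) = (m - 4)*(m - 2)*(m + 3)*(m + 4)*(m + 2)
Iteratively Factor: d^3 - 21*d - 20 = (d + 4)*(d^2 - 4*d - 5) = (d + 1)*(d + 4)*(d - 5)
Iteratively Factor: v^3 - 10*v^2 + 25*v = (v)*(v^2 - 10*v + 25) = v*(v - 5)*(v - 5)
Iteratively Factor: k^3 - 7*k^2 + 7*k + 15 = (k + 1)*(k^2 - 8*k + 15) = (k - 5)*(k + 1)*(k - 3)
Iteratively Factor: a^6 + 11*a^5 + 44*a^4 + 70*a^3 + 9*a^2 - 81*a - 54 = (a + 2)*(a^5 + 9*a^4 + 26*a^3 + 18*a^2 - 27*a - 27) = (a + 2)*(a + 3)*(a^4 + 6*a^3 + 8*a^2 - 6*a - 9) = (a + 2)*(a + 3)^2*(a^3 + 3*a^2 - a - 3) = (a - 1)*(a + 2)*(a + 3)^2*(a^2 + 4*a + 3) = (a - 1)*(a + 1)*(a + 2)*(a + 3)^2*(a + 3)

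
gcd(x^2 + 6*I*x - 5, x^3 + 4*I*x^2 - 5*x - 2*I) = x + I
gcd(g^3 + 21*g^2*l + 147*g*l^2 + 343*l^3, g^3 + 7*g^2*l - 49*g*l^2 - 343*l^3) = g^2 + 14*g*l + 49*l^2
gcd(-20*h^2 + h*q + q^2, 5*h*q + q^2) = 5*h + q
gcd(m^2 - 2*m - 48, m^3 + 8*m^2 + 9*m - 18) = m + 6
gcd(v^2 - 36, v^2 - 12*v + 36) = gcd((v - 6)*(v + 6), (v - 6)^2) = v - 6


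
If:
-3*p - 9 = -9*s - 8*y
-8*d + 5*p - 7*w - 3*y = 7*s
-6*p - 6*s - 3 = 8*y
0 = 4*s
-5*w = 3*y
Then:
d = -71/96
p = -4/3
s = 0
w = -3/8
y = 5/8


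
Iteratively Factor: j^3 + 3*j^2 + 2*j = (j)*(j^2 + 3*j + 2) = j*(j + 2)*(j + 1)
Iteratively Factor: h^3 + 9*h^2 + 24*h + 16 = (h + 1)*(h^2 + 8*h + 16) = (h + 1)*(h + 4)*(h + 4)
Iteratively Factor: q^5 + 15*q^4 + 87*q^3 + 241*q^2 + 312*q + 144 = (q + 1)*(q^4 + 14*q^3 + 73*q^2 + 168*q + 144) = (q + 1)*(q + 3)*(q^3 + 11*q^2 + 40*q + 48) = (q + 1)*(q + 3)*(q + 4)*(q^2 + 7*q + 12) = (q + 1)*(q + 3)*(q + 4)^2*(q + 3)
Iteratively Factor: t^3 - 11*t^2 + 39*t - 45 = (t - 3)*(t^2 - 8*t + 15) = (t - 5)*(t - 3)*(t - 3)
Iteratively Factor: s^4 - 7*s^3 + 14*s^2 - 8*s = (s)*(s^3 - 7*s^2 + 14*s - 8) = s*(s - 4)*(s^2 - 3*s + 2) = s*(s - 4)*(s - 1)*(s - 2)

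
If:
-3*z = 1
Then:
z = -1/3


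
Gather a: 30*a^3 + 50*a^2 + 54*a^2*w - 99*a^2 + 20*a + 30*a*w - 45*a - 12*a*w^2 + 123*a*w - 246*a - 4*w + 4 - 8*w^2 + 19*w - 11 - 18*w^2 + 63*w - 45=30*a^3 + a^2*(54*w - 49) + a*(-12*w^2 + 153*w - 271) - 26*w^2 + 78*w - 52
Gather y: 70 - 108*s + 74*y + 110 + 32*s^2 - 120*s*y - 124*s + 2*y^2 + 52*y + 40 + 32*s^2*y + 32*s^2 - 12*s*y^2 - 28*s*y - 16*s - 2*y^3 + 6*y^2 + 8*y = 64*s^2 - 248*s - 2*y^3 + y^2*(8 - 12*s) + y*(32*s^2 - 148*s + 134) + 220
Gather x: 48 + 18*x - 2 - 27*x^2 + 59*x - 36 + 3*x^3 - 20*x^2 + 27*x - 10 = 3*x^3 - 47*x^2 + 104*x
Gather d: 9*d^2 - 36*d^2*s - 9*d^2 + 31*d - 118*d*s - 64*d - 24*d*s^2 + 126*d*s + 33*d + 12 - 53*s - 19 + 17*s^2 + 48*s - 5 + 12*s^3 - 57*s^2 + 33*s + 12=-36*d^2*s + d*(-24*s^2 + 8*s) + 12*s^3 - 40*s^2 + 28*s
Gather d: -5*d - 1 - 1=-5*d - 2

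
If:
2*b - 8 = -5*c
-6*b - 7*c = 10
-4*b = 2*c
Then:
No Solution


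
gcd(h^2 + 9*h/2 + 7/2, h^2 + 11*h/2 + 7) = h + 7/2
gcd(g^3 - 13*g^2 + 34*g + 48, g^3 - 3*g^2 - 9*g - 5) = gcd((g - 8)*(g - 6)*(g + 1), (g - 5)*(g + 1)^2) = g + 1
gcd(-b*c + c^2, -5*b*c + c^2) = c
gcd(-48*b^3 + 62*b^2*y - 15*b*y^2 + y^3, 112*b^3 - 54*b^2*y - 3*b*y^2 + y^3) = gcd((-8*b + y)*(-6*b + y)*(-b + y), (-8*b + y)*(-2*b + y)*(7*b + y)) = -8*b + y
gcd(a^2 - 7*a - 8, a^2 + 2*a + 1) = a + 1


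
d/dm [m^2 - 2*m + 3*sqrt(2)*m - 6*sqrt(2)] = 2*m - 2 + 3*sqrt(2)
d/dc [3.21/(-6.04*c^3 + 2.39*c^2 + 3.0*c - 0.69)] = (58.1652*c^2 - 15.3438*c - 9.63)/(6.04*c^3 - 2.39*c^2 - 3.0*c + 0.69)^2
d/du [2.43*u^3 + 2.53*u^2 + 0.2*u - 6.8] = 7.29*u^2 + 5.06*u + 0.2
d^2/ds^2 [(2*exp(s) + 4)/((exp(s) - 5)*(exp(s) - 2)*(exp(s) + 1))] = 8*(exp(6*s) - 27*exp(4*s) + 47*exp(3*s) + 18*exp(2*s) + 117*exp(s) + 10)*exp(s)/(exp(9*s) - 18*exp(8*s) + 117*exp(7*s) - 294*exp(6*s) - 9*exp(5*s) + 1098*exp(4*s) - 753*exp(3*s) - 1530*exp(2*s) + 900*exp(s) + 1000)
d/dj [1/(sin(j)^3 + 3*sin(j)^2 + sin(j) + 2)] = (-6*sin(j) + 3*cos(j)^2 - 4)*cos(j)/(sin(j)^3 + 3*sin(j)^2 + sin(j) + 2)^2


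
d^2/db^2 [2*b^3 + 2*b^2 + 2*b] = 12*b + 4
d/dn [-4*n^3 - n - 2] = -12*n^2 - 1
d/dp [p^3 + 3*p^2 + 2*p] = 3*p^2 + 6*p + 2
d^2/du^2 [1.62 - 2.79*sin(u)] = 2.79*sin(u)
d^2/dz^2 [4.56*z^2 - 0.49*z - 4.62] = 9.12000000000000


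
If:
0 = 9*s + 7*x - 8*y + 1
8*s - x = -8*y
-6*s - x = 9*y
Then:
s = -17/433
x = -24/433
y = 14/433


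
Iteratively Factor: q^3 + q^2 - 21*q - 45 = (q + 3)*(q^2 - 2*q - 15) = (q - 5)*(q + 3)*(q + 3)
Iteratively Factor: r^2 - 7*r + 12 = (r - 3)*(r - 4)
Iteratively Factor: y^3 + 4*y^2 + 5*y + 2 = (y + 2)*(y^2 + 2*y + 1) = (y + 1)*(y + 2)*(y + 1)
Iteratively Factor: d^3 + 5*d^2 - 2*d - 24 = (d - 2)*(d^2 + 7*d + 12) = (d - 2)*(d + 4)*(d + 3)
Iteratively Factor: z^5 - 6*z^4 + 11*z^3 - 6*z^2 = (z - 3)*(z^4 - 3*z^3 + 2*z^2) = z*(z - 3)*(z^3 - 3*z^2 + 2*z) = z*(z - 3)*(z - 2)*(z^2 - z) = z^2*(z - 3)*(z - 2)*(z - 1)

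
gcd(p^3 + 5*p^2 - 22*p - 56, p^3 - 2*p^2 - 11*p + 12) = p - 4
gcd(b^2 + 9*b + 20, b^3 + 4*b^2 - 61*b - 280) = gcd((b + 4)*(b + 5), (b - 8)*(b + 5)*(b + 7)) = b + 5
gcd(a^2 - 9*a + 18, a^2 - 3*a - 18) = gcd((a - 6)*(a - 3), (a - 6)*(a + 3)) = a - 6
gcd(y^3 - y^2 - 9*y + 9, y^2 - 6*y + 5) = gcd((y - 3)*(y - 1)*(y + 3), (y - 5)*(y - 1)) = y - 1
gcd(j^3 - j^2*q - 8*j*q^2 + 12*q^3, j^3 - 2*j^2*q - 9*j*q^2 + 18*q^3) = -j^2 - j*q + 6*q^2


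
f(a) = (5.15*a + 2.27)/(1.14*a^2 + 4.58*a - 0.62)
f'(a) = (-2.28*a - 4.58)*(5.15*a + 2.27)/(1.14*a^2 + 4.58*a - 0.62)^2 + 5.15/(1.14*a^2 + 4.58*a - 0.62)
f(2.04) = 0.95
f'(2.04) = -0.27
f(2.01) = 0.96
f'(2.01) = -0.27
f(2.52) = 0.84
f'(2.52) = -0.19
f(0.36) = 3.51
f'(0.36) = -11.71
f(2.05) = 0.95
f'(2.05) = -0.27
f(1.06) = 1.40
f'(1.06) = -0.84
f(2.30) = 0.89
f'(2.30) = -0.22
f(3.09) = 0.74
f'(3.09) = -0.14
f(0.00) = -3.66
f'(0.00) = -35.35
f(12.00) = 0.29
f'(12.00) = -0.02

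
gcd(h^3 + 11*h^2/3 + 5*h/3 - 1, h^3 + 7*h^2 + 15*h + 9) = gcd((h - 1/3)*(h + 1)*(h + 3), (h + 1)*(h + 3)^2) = h^2 + 4*h + 3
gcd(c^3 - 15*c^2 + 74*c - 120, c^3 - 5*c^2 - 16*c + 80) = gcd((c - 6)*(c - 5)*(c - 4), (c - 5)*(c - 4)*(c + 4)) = c^2 - 9*c + 20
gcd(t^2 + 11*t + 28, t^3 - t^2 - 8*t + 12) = 1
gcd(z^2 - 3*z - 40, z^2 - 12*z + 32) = z - 8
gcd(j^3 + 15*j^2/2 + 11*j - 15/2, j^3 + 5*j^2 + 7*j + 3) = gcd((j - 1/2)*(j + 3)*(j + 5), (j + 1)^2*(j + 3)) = j + 3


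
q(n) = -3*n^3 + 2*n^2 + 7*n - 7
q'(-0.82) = -2.33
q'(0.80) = 4.44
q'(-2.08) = -40.26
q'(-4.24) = -171.76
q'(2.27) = -30.30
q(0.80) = -1.66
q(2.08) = -10.78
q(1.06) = -0.91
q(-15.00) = 10463.00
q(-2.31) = 24.48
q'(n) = -9*n^2 + 4*n + 7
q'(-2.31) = -50.26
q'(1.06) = 1.13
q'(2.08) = -23.62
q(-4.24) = 227.95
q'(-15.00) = -2078.00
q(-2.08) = 14.09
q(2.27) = -15.90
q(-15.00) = 10463.00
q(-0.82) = -9.74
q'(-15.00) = -2078.00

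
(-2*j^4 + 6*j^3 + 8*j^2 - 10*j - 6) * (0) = 0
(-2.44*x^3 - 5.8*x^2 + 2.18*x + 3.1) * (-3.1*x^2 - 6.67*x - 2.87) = 7.564*x^5 + 34.2548*x^4 + 38.9308*x^3 - 7.5046*x^2 - 26.9336*x - 8.897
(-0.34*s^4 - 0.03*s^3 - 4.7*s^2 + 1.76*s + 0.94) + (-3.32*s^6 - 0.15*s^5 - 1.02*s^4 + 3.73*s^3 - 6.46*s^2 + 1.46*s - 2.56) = -3.32*s^6 - 0.15*s^5 - 1.36*s^4 + 3.7*s^3 - 11.16*s^2 + 3.22*s - 1.62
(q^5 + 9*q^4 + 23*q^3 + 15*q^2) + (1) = q^5 + 9*q^4 + 23*q^3 + 15*q^2 + 1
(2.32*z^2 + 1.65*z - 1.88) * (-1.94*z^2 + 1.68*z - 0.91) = -4.5008*z^4 + 0.6966*z^3 + 4.308*z^2 - 4.6599*z + 1.7108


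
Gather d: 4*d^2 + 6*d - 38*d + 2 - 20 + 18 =4*d^2 - 32*d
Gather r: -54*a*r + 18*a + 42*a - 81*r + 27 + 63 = 60*a + r*(-54*a - 81) + 90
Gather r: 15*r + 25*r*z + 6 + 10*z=r*(25*z + 15) + 10*z + 6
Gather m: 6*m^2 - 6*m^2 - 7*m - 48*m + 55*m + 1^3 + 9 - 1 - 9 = 0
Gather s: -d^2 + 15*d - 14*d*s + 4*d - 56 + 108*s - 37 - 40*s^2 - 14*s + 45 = -d^2 + 19*d - 40*s^2 + s*(94 - 14*d) - 48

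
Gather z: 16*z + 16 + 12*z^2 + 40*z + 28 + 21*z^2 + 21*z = 33*z^2 + 77*z + 44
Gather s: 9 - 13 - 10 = -14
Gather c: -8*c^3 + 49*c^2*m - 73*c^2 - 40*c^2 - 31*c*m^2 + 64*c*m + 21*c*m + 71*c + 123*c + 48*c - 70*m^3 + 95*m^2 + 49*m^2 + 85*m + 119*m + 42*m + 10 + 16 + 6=-8*c^3 + c^2*(49*m - 113) + c*(-31*m^2 + 85*m + 242) - 70*m^3 + 144*m^2 + 246*m + 32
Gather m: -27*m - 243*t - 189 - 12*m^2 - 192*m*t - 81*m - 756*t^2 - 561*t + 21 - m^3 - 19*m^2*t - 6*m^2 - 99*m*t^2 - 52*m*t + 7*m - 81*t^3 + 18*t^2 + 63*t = -m^3 + m^2*(-19*t - 18) + m*(-99*t^2 - 244*t - 101) - 81*t^3 - 738*t^2 - 741*t - 168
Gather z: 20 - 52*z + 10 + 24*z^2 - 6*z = 24*z^2 - 58*z + 30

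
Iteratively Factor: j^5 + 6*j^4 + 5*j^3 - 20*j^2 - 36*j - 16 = (j - 2)*(j^4 + 8*j^3 + 21*j^2 + 22*j + 8) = (j - 2)*(j + 1)*(j^3 + 7*j^2 + 14*j + 8) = (j - 2)*(j + 1)*(j + 2)*(j^2 + 5*j + 4) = (j - 2)*(j + 1)^2*(j + 2)*(j + 4)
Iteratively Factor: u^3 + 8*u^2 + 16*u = (u + 4)*(u^2 + 4*u) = u*(u + 4)*(u + 4)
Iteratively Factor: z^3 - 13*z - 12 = (z + 1)*(z^2 - z - 12) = (z - 4)*(z + 1)*(z + 3)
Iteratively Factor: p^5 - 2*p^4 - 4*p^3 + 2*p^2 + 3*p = (p - 3)*(p^4 + p^3 - p^2 - p) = (p - 3)*(p - 1)*(p^3 + 2*p^2 + p) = (p - 3)*(p - 1)*(p + 1)*(p^2 + p) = p*(p - 3)*(p - 1)*(p + 1)*(p + 1)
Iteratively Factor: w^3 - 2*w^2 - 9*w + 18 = (w + 3)*(w^2 - 5*w + 6) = (w - 2)*(w + 3)*(w - 3)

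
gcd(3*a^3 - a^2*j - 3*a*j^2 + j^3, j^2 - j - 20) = 1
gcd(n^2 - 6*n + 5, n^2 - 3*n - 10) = n - 5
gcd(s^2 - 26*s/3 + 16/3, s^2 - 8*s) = s - 8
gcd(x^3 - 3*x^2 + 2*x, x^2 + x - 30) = 1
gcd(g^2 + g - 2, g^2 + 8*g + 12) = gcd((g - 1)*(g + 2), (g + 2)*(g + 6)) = g + 2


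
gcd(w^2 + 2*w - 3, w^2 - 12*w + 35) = 1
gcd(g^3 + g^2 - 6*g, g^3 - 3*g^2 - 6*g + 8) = 1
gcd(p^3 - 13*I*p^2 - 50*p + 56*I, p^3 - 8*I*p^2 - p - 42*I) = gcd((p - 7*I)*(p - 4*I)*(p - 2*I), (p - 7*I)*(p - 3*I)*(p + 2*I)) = p - 7*I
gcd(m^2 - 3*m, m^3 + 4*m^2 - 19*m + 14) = 1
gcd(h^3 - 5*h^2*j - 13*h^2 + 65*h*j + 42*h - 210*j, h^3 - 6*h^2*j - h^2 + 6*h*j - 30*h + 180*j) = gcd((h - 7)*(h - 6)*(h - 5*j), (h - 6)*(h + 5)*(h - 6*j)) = h - 6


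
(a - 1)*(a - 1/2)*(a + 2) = a^3 + a^2/2 - 5*a/2 + 1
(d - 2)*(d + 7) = d^2 + 5*d - 14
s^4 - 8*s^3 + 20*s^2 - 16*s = s*(s - 4)*(s - 2)^2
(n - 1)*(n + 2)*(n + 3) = n^3 + 4*n^2 + n - 6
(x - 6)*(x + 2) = x^2 - 4*x - 12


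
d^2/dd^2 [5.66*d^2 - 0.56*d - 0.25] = 11.3200000000000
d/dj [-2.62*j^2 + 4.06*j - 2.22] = 4.06 - 5.24*j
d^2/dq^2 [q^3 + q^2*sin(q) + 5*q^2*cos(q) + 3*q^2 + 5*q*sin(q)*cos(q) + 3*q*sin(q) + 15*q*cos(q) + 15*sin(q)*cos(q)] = -q^2*sin(q) - 5*q^2*cos(q) - 23*q*sin(q) - 10*q*sin(2*q) - 11*q*cos(q) + 6*q - 28*sin(q) - 30*sin(2*q) + 16*cos(q) + 10*cos(2*q) + 6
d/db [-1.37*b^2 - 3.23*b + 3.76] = -2.74*b - 3.23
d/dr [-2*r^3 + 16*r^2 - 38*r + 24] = -6*r^2 + 32*r - 38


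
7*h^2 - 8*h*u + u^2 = (-7*h + u)*(-h + u)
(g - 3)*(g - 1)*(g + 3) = g^3 - g^2 - 9*g + 9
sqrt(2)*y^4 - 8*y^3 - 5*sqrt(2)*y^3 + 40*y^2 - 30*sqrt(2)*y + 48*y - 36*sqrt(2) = (y - 6)*(y - 3*sqrt(2))*(y - sqrt(2))*(sqrt(2)*y + sqrt(2))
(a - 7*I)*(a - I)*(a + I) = a^3 - 7*I*a^2 + a - 7*I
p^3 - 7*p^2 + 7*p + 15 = (p - 5)*(p - 3)*(p + 1)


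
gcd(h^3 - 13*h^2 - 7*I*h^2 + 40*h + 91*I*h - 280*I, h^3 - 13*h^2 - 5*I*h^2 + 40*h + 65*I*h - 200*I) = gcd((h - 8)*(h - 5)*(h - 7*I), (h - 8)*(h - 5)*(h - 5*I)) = h^2 - 13*h + 40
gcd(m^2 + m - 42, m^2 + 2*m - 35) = m + 7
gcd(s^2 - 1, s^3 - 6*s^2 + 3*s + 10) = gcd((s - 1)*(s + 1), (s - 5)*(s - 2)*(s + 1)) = s + 1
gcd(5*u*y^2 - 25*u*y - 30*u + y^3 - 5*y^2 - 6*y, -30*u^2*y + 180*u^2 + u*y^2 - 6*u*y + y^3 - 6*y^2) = y - 6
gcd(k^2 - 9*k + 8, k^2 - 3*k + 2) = k - 1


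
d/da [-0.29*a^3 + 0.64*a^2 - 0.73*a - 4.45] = -0.87*a^2 + 1.28*a - 0.73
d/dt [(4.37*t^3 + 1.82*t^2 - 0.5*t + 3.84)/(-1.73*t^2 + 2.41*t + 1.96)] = (-7.5601*t^4 + 21.0634*t^3 + 29.2168*t^2 + 20.4208*t - 10.2344)/(2.9929*t^4 - 8.3386*t^3 - 0.9735*t^2 + 9.4472*t + 3.8416)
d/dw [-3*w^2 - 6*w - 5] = -6*w - 6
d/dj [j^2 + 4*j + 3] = 2*j + 4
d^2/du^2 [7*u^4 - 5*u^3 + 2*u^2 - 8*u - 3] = 84*u^2 - 30*u + 4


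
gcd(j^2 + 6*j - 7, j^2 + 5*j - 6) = j - 1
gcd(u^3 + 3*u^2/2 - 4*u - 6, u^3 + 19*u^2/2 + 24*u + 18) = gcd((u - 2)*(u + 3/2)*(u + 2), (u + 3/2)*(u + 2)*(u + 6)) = u^2 + 7*u/2 + 3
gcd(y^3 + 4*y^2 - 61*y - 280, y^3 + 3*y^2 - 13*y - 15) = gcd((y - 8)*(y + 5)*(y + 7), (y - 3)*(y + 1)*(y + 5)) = y + 5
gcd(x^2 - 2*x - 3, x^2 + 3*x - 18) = x - 3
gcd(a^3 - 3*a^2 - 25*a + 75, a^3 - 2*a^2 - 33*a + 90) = a^2 - 8*a + 15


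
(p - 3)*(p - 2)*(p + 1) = p^3 - 4*p^2 + p + 6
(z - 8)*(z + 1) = z^2 - 7*z - 8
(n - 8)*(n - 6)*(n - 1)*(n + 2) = n^4 - 13*n^3 + 32*n^2 + 76*n - 96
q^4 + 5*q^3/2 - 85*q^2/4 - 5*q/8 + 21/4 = (q - 7/2)*(q - 1/2)*(q + 1/2)*(q + 6)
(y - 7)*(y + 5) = y^2 - 2*y - 35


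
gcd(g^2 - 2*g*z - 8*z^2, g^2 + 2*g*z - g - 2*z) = g + 2*z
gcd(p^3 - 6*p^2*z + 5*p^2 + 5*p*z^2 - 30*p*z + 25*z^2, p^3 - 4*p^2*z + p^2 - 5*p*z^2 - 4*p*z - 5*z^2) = -p + 5*z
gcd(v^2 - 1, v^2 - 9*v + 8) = v - 1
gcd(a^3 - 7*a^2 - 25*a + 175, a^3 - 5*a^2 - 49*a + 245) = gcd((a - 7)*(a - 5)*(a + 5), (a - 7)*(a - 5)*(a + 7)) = a^2 - 12*a + 35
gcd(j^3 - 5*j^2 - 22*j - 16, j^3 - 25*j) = 1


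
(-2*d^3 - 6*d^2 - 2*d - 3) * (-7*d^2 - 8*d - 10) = 14*d^5 + 58*d^4 + 82*d^3 + 97*d^2 + 44*d + 30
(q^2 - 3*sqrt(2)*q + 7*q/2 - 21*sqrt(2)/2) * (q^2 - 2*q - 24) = q^4 - 3*sqrt(2)*q^3 + 3*q^3/2 - 31*q^2 - 9*sqrt(2)*q^2/2 - 84*q + 93*sqrt(2)*q + 252*sqrt(2)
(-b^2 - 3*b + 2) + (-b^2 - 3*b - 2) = -2*b^2 - 6*b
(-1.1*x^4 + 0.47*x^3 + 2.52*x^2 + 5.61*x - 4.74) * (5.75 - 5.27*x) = 5.797*x^5 - 8.8019*x^4 - 10.5779*x^3 - 15.0747*x^2 + 57.2373*x - 27.255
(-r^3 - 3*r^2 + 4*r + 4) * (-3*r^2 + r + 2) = 3*r^5 + 8*r^4 - 17*r^3 - 14*r^2 + 12*r + 8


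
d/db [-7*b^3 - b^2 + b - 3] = -21*b^2 - 2*b + 1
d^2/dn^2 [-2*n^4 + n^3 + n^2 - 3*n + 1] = -24*n^2 + 6*n + 2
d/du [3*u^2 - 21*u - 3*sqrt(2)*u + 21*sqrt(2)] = 6*u - 21 - 3*sqrt(2)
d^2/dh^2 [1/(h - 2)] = 2/(h - 2)^3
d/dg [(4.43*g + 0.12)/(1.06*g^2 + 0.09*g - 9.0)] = (4.6958*g^2 + 0.3987*g - (2.12*g + 0.09)*(4.43*g + 0.12) - 39.87)/(1.06*g^2 + 0.09*g - 9.0)^2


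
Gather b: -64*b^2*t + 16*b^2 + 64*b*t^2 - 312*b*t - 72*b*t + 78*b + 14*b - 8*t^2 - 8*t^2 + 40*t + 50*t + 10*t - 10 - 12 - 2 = b^2*(16 - 64*t) + b*(64*t^2 - 384*t + 92) - 16*t^2 + 100*t - 24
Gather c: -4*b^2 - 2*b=-4*b^2 - 2*b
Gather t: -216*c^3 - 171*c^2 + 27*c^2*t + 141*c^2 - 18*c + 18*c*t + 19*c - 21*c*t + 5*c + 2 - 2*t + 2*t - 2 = -216*c^3 - 30*c^2 + 6*c + t*(27*c^2 - 3*c)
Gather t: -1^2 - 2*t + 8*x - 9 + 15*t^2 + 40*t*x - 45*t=15*t^2 + t*(40*x - 47) + 8*x - 10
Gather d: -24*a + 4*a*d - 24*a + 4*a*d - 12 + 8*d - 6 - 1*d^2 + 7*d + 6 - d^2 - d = -48*a - 2*d^2 + d*(8*a + 14) - 12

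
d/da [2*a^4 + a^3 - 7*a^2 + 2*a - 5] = 8*a^3 + 3*a^2 - 14*a + 2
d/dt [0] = 0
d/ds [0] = 0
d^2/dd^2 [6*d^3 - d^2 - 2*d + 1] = 36*d - 2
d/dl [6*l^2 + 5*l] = 12*l + 5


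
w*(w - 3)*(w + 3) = w^3 - 9*w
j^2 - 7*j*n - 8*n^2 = (j - 8*n)*(j + n)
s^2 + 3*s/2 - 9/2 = (s - 3/2)*(s + 3)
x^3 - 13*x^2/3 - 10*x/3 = x*(x - 5)*(x + 2/3)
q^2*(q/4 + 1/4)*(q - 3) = q^4/4 - q^3/2 - 3*q^2/4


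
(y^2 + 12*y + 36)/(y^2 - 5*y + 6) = (y^2 + 12*y + 36)/(y^2 - 5*y + 6)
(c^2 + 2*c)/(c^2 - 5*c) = (c + 2)/(c - 5)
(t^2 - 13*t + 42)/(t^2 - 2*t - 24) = (t - 7)/(t + 4)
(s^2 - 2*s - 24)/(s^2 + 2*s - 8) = (s - 6)/(s - 2)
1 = 1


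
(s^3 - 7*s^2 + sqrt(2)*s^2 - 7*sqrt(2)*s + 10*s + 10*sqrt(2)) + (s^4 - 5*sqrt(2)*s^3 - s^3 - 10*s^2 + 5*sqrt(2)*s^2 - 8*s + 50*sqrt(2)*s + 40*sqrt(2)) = s^4 - 5*sqrt(2)*s^3 - 17*s^2 + 6*sqrt(2)*s^2 + 2*s + 43*sqrt(2)*s + 50*sqrt(2)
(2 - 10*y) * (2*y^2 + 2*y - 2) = -20*y^3 - 16*y^2 + 24*y - 4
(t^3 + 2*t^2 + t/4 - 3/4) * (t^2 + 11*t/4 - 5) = t^5 + 19*t^4/4 + 3*t^3/4 - 161*t^2/16 - 53*t/16 + 15/4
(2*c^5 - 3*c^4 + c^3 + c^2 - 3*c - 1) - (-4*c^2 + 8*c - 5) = 2*c^5 - 3*c^4 + c^3 + 5*c^2 - 11*c + 4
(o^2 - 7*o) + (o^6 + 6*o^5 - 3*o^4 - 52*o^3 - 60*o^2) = o^6 + 6*o^5 - 3*o^4 - 52*o^3 - 59*o^2 - 7*o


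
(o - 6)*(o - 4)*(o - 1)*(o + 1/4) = o^4 - 43*o^3/4 + 125*o^2/4 - 31*o/2 - 6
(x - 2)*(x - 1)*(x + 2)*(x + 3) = x^4 + 2*x^3 - 7*x^2 - 8*x + 12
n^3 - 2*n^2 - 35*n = n*(n - 7)*(n + 5)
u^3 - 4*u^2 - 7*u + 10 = (u - 5)*(u - 1)*(u + 2)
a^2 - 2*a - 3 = (a - 3)*(a + 1)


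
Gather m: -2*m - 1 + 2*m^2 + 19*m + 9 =2*m^2 + 17*m + 8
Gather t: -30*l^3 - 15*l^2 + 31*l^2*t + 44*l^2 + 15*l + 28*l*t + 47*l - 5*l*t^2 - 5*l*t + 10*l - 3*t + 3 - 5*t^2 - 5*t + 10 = -30*l^3 + 29*l^2 + 72*l + t^2*(-5*l - 5) + t*(31*l^2 + 23*l - 8) + 13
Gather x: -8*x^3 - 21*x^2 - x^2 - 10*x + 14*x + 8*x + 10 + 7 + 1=-8*x^3 - 22*x^2 + 12*x + 18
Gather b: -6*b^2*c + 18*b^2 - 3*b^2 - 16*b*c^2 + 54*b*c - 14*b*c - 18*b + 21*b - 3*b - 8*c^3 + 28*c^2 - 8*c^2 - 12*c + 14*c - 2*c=b^2*(15 - 6*c) + b*(-16*c^2 + 40*c) - 8*c^3 + 20*c^2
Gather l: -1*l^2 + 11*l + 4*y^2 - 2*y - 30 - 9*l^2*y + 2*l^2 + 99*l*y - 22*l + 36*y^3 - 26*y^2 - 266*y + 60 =l^2*(1 - 9*y) + l*(99*y - 11) + 36*y^3 - 22*y^2 - 268*y + 30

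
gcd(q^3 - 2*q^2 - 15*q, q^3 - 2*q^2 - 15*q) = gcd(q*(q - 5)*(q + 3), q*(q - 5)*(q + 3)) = q^3 - 2*q^2 - 15*q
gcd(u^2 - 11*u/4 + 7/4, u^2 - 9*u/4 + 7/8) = u - 7/4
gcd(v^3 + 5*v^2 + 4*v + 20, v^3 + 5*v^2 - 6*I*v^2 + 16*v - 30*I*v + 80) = v^2 + v*(5 + 2*I) + 10*I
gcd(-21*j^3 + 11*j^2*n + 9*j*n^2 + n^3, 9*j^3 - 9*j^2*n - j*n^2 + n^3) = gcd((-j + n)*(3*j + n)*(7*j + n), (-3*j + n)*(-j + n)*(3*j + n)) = 3*j^2 - 2*j*n - n^2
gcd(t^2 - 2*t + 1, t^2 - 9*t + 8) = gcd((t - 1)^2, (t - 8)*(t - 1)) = t - 1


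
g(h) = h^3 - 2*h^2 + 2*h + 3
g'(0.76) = 0.69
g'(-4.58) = 83.25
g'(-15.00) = 737.00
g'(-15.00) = 737.00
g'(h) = 3*h^2 - 4*h + 2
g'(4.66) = 48.51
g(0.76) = 3.80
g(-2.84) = -41.72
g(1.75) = 5.73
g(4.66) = 70.08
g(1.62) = 5.24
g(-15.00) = -3852.00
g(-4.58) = -144.18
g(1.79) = 5.91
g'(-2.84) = 37.56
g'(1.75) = 4.19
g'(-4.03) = 66.84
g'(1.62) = 3.39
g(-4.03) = -102.99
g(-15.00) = -3852.00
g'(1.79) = 4.45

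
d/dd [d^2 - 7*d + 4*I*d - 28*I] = 2*d - 7 + 4*I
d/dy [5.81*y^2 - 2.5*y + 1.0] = 11.62*y - 2.5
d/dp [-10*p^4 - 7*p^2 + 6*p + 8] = -40*p^3 - 14*p + 6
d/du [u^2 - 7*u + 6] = 2*u - 7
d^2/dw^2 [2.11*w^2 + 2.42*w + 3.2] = 4.22000000000000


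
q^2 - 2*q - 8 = (q - 4)*(q + 2)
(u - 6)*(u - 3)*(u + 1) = u^3 - 8*u^2 + 9*u + 18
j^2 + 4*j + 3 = (j + 1)*(j + 3)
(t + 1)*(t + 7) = t^2 + 8*t + 7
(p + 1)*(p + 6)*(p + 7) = p^3 + 14*p^2 + 55*p + 42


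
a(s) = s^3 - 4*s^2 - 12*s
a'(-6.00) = 144.00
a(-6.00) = -288.00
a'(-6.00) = 144.00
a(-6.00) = -288.00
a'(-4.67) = 90.79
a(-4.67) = -133.04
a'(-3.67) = 57.77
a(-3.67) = -59.27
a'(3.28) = -5.96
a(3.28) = -47.11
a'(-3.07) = 40.83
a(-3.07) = -29.79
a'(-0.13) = -10.91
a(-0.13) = 1.49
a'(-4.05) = 69.61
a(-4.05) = -83.44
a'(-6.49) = 166.28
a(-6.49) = -363.96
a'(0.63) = -15.85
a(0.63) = -8.90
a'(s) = 3*s^2 - 8*s - 12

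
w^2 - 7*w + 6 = (w - 6)*(w - 1)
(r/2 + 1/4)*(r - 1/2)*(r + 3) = r^3/2 + 3*r^2/2 - r/8 - 3/8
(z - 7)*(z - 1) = z^2 - 8*z + 7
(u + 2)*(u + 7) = u^2 + 9*u + 14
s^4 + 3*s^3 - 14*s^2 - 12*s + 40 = (s - 2)^2*(s + 2)*(s + 5)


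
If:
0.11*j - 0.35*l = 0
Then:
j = 3.18181818181818*l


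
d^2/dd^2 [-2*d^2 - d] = -4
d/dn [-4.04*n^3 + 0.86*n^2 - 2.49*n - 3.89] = -12.12*n^2 + 1.72*n - 2.49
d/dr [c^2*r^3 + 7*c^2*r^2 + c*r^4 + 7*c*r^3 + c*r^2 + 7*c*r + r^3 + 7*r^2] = 3*c^2*r^2 + 14*c^2*r + 4*c*r^3 + 21*c*r^2 + 2*c*r + 7*c + 3*r^2 + 14*r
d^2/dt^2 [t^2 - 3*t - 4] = 2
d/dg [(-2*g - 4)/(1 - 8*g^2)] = 2*(8*g^2 - 16*g*(g + 2) - 1)/(8*g^2 - 1)^2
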